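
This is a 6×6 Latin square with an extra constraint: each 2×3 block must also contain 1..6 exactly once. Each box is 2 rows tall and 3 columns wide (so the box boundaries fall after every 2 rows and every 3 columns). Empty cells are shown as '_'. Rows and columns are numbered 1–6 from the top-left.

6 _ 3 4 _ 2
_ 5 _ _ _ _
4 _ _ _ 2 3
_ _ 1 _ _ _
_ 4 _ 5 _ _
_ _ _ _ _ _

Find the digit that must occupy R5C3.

R1C2 = 1 (sole candidate).
R1C5 = 5 (sole candidate).
R2C1 = 2 (sole candidate).
R2C3 = 4 (sole candidate).
R3C2 = 6 (sole candidate).
R3C3 = 5 (sole candidate).
R3C4 = 1 (sole candidate).
R4C1 = 3 (sole candidate).
R4C2 = 2 (sole candidate).
R4C4 = 6 (sole candidate).
R4C5 = 4 (sole candidate).
R4C6 = 5 (sole candidate).
R5C1 = 1 (sole candidate).
R5C6 = 6 (sole candidate).
R6C1 = 5 (sole candidate).
R6C2 = 3 (sole candidate).
R6C4 = 2 (sole candidate).
R6C5 = 1 (sole candidate).
R6C6 = 4 (sole candidate).
R2C4 = 3 (sole candidate).
R2C5 = 6 (sole candidate).
R2C6 = 1 (sole candidate).
R5C3 = 2: row 5 has {1,4,5,6}; col 3 has {1,3,4,5}; box has {1,3,4,5} → only 2 remains.

2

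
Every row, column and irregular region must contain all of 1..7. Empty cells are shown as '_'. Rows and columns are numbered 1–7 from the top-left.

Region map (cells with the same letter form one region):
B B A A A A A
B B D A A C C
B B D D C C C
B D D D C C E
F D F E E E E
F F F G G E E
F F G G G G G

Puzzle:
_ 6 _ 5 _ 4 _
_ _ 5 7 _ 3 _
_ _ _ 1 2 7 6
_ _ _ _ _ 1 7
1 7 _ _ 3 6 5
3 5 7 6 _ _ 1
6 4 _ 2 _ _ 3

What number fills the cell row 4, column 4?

3

row 1, column 5 = 1 (sole candidate).
row 1, column 7 = 2 (sole candidate).
row 2, column 5 = 6 (sole candidate).
row 2, column 7 = 4 (sole candidate).
row 3, column 2 = 3 (sole candidate).
row 3, column 3 = 4 (sole candidate).
row 4, column 2 = 2 (sole candidate).
row 4, column 4 = 3: row 4 has {1,2,7}; col 4 has {1,2,5,6,7}; region has {1,2,4,5,7} → only 3 remains.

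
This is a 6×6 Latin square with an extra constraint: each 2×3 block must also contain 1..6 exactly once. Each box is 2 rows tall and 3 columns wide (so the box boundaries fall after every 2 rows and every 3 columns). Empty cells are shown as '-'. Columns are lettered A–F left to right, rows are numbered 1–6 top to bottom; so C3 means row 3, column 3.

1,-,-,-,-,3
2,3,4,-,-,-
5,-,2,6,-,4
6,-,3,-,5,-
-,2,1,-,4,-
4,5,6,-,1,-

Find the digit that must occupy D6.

B1 = 6: row 1 has {1,3}; col 2 has {2,3,5}; box has {1,2,3,4} → only 6 remains.
C1 = 5: row 1 has {1,3,6}; col 3 has {1,2,3,4,6}; box has {1,2,3,4,6} → only 5 remains.
E1 = 2: row 1 has {1,3,5,6}; col 5 has {1,4,5}; box has {3} → only 2 remains.
E2 = 6: row 2 has {2,3,4}; col 5 has {1,2,4,5}; box has {2,3} → only 6 remains.
B3 = 1: row 3 has {2,4,5,6}; col 2 has {2,3,5,6}; box has {2,3,5,6} → only 1 remains.
E3 = 3: row 3 has {1,2,4,5,6}; col 5 has {1,2,4,5,6}; box has {4,5,6} → only 3 remains.
B4 = 4: row 4 has {3,5,6}; col 2 has {1,2,3,5,6}; box has {1,2,3,5,6} → only 4 remains.
A5 = 3: row 5 has {1,2,4}; col 1 has {1,2,4,5,6}; box has {1,2,4,5,6} → only 3 remains.
D5 = 5: row 5 has {1,2,3,4}; col 4 has {6}; box has {1,4} → only 5 remains.
F5 = 6: row 5 has {1,2,3,4,5}; col 6 has {3,4}; box has {1,4,5} → only 6 remains.
F6 = 2: row 6 has {1,4,5,6}; col 6 has {3,4,6}; box has {1,4,5,6} → only 2 remains.
D1 = 4: row 1 has {1,2,3,5,6}; col 4 has {5,6}; box has {2,3,6} → only 4 remains.
D2 = 1: row 2 has {2,3,4,6}; col 4 has {4,5,6}; box has {2,3,4,6} → only 1 remains.
F2 = 5: row 2 has {1,2,3,4,6}; col 6 has {2,3,4,6}; box has {1,2,3,4,6} → only 5 remains.
D4 = 2: row 4 has {3,4,5,6}; col 4 has {1,4,5,6}; box has {3,4,5,6} → only 2 remains.
F4 = 1: row 4 has {2,3,4,5,6}; col 6 has {2,3,4,5,6}; box has {2,3,4,5,6} → only 1 remains.
D6 = 3: row 6 has {1,2,4,5,6}; col 4 has {1,2,4,5,6}; box has {1,2,4,5,6} → only 3 remains.

3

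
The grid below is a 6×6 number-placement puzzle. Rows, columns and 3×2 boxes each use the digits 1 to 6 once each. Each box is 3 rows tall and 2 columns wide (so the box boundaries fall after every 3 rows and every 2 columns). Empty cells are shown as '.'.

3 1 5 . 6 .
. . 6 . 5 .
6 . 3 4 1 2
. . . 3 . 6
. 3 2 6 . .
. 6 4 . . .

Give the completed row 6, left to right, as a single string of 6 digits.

row 1, column 4 = 2: row 1 has {1,3,5,6}; col 4 has {3,4,6}; box has {3,4,5,6} → only 2 remains.
row 1, column 6 = 4: row 1 has {1,2,3,5,6}; col 6 has {2,6}; box has {1,2,5,6} → only 4 remains.
row 2, column 4 = 1: row 2 has {5,6}; col 4 has {2,3,4,6}; box has {2,3,4,5,6} → only 1 remains.
row 2, column 6 = 3: row 2 has {1,5,6}; col 6 has {2,4,6}; box has {1,2,4,5,6} → only 3 remains.
row 3, column 2 = 5: row 3 has {1,2,3,4,6}; col 2 has {1,3,6}; box has {1,3,6} → only 5 remains.
row 4, column 3 = 1: row 4 has {3,6}; col 3 has {2,3,4,5,6}; box has {2,3,4,6} → only 1 remains.
row 5, column 5 = 4: row 5 has {2,3,6}; col 5 has {1,5,6}; box has {6} → only 4 remains.
row 6, column 4 = 5: row 6 has {4,6}; col 4 has {1,2,3,4,6}; box has {1,2,3,4,6} → only 5 remains.
row 6, column 6 = 1: row 6 has {4,5,6}; col 6 has {2,3,4,6}; box has {4,6} → only 1 remains.
row 4, column 5 = 2: row 4 has {1,3,6}; col 5 has {1,4,5,6}; box has {1,4,6} → only 2 remains.
row 5, column 6 = 5: row 5 has {2,3,4,6}; col 6 has {1,2,3,4,6}; box has {1,2,4,6} → only 5 remains.
row 6, column 1 = 2: row 6 has {1,4,5,6}; col 1 has {3,6}; box has {3,6} → only 2 remains.
row 6, column 5 = 3: row 6 has {1,2,4,5,6}; col 5 has {1,2,4,5,6}; box has {1,2,4,5,6} → only 3 remains.

264531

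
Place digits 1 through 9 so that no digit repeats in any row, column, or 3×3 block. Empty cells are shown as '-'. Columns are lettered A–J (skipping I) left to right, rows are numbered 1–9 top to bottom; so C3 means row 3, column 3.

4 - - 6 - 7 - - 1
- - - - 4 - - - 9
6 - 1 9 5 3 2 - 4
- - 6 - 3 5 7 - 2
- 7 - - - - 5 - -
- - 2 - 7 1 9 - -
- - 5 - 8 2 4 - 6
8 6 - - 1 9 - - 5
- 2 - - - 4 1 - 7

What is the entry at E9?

6

E1 = 2: row 1 has {1,4,6,7}; col 5 has {1,3,4,5,7,8}; box has {3,4,5,6,7,9} → only 2 remains.
F2 = 8: row 2 has {4,9}; col 6 has {1,2,3,4,5,7,9}; box has {2,3,4,5,6,7,9} → only 8 remains.
B3 = 8: row 3 has {1,2,3,4,5,6,9}; col 2 has {2,6,7}; box has {1,4,6} → only 8 remains.
H3 = 7: row 3 has {1,2,3,4,5,6,8,9}; col 8 has {}; box has {1,2,4,9} → only 7 remains.
F5 = 6: row 5 has {5,7}; col 6 has {1,2,3,4,5,7,8,9}; box has {1,3,5,7} → only 6 remains.
G8 = 3: row 8 has {1,5,6,8,9}; col 7 has {1,2,4,5,7,9}; box has {1,4,5,6,7} → only 3 remains.
H8 = 2: row 8 has {1,3,5,6,8,9}; col 8 has {7}; box has {1,3,4,5,6,7} → only 2 remains.
E9 = 6: row 9 has {1,2,4,7}; col 5 has {1,2,3,4,5,7,8}; box has {1,2,4,8,9} → only 6 remains.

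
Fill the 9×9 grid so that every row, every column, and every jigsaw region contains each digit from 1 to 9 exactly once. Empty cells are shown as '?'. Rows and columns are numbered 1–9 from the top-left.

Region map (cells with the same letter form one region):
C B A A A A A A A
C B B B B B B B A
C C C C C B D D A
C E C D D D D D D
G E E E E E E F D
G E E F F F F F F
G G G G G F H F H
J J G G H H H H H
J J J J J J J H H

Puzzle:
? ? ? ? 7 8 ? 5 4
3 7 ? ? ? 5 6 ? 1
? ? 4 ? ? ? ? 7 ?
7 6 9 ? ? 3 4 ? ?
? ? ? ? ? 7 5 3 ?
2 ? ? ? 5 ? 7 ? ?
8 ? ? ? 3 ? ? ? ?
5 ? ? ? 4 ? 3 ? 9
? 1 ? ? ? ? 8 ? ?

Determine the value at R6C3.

3

R8C2 = 2: row 8 has {3,4,5,9}; col 2 has {1,6,7}; region has {1,5,8} → only 2 remains.
R1C1 = 1: in row 1, 1 can only go here (every other open cell in that row sees a 1).
R3C1 = 6: row 3 has {4,7}; col 1 has {1,2,3,5,7,8}; region has {1,3,4,7,9} → only 6 remains.
R3C9 = 3: in row 3, 3 can only go here (every other open cell in that row sees a 3).
R1C2 = 3: in row 1, 3 can only go here (every other open cell in that row sees a 3).
R5C9 = 6: in row 5, 6 can only go here (every other open cell in that row sees a 6).
R6C9 = 8: row 6 has {2,5,7}; col 9 has {1,3,4,6,9}; region has {3,5,7} → only 8 remains.
R6C3 = 3: in row 6, 3 can only go here (every other open cell in that row sees a 3).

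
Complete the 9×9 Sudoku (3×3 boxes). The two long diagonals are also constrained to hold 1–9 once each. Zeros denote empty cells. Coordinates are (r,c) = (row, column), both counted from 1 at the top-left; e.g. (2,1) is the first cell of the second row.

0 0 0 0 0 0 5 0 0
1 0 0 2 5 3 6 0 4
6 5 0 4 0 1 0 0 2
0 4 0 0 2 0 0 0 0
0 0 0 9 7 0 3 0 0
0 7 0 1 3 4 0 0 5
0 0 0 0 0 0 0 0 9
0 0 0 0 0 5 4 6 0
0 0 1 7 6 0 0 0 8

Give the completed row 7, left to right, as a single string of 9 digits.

765842139

(1,9) = 3: row 1 has {5}; col 9 has {2,4,5,8,9}; box has {2,4,5,6}; anti-diagonal has {1,7} → only 3 remains.
(2,2) = 9: row 2 has {1,2,3,4,5,6}; col 2 has {4,5,7}; box has {1,5,6}; main diagonal has {4,6,7,8} → only 9 remains.
(2,8) = 8: row 2 has {1,2,3,4,5,6,9}; col 8 has {6}; box has {2,3,4,5,6}; anti-diagonal has {1,3,7} → only 8 remains.
(3,3) = 3: row 3 has {1,2,4,5,6}; col 3 has {1}; box has {1,5,6,9}; main diagonal has {4,6,7,8,9} → only 3 remains.
(3,7) = 9: row 3 has {1,2,3,4,5,6}; col 7 has {3,4,5,6}; box has {2,3,4,5,6,8}; anti-diagonal has {1,3,7,8} → only 9 remains.
(3,8) = 7: row 3 has {1,2,3,4,5,6,9}; col 8 has {6,8}; box has {2,3,4,5,6,8,9} → only 7 remains.
(4,4) = 5: row 4 has {2,4}; col 4 has {1,2,4,7,9}; box has {1,2,3,4,7,9}; main diagonal has {3,4,6,7,8,9} → only 5 remains.
(4,6) = 6: row 4 has {2,4,5}; col 6 has {1,3,4,5}; box has {1,2,3,4,5,7,9}; anti-diagonal has {1,3,7,8,9} → only 6 remains.
(5,6) = 8: row 5 has {3,7,9}; col 6 has {1,3,4,5,6}; box has {1,2,3,4,5,6,7,9} → only 8 remains.
(7,6) = 2: row 7 has {9}; col 6 has {1,3,4,5,6,8}; box has {5,6,7} → only 2 remains.
(7,7) = 1: row 7 has {2,9}; col 7 has {3,4,5,6,9}; box has {4,6,8,9}; main diagonal has {3,4,5,6,7,8,9} → only 1 remains.
(8,2) = 2: row 8 has {4,5,6}; col 2 has {4,5,7,9}; box has {1}; anti-diagonal has {1,3,6,7,8,9} → only 2 remains.
(8,9) = 7: row 8 has {2,4,5,6}; col 9 has {2,3,4,5,8,9}; box has {1,4,6,8,9} → only 7 remains.
(9,2) = 3: row 9 has {1,6,7,8}; col 2 has {2,4,5,7,9}; box has {1,2} → only 3 remains.
(9,6) = 9: row 9 has {1,3,6,7,8}; col 6 has {1,2,3,4,5,6,8}; box has {2,5,6,7} → only 9 remains.
(9,7) = 2: row 9 has {1,3,6,7,8,9}; col 7 has {1,3,4,5,6,9}; box has {1,4,6,7,8,9} → only 2 remains.
(9,8) = 5: row 9 has {1,2,3,6,7,8,9}; col 8 has {6,7,8}; box has {1,2,4,6,7,8,9} → only 5 remains.
(1,1) = 2: row 1 has {3,5}; col 1 has {1,6}; box has {1,3,5,6,9}; main diagonal has {1,3,4,5,6,7,8,9} → only 2 remains.
(1,2) = 8: row 1 has {2,3,5}; col 2 has {2,3,4,5,7,9}; box has {1,2,3,5,6,9} → only 8 remains.
(1,4) = 6: row 1 has {2,3,5,8}; col 4 has {1,2,4,5,7,9}; box has {1,2,3,4,5} → only 6 remains.
(1,5) = 9: row 1 has {2,3,5,6,8}; col 5 has {2,3,5,6,7}; box has {1,2,3,4,5,6} → only 9 remains.
(1,6) = 7: row 1 has {2,3,5,6,8,9}; col 6 has {1,2,3,4,5,6,8,9}; box has {1,2,3,4,5,6,9} → only 7 remains.
(1,8) = 1: row 1 has {2,3,5,6,7,8,9}; col 8 has {5,6,7,8}; box has {2,3,4,5,6,7,8,9} → only 1 remains.
(2,3) = 7: row 2 has {1,2,3,4,5,6,8,9}; col 3 has {1,3}; box has {1,2,3,5,6,8,9} → only 7 remains.
(3,5) = 8: row 3 has {1,2,3,4,5,6,7,9}; col 5 has {2,3,5,6,7,9}; box has {1,2,3,4,5,6,7,9} → only 8 remains.
(4,8) = 9: row 4 has {2,4,5,6}; col 8 has {1,5,6,7,8}; box has {3,5} → only 9 remains.
(4,9) = 1: row 4 has {2,4,5,6,9}; col 9 has {2,3,4,5,7,8,9}; box has {3,5,9} → only 1 remains.
(5,1) = 5: row 5 has {3,7,8,9}; col 1 has {1,2,6}; box has {4,7} → only 5 remains.
(5,9) = 6: row 5 has {3,5,7,8,9}; col 9 has {1,2,3,4,5,7,8,9}; box has {1,3,5,9} → only 6 remains.
(6,7) = 8: row 6 has {1,3,4,5,7}; col 7 has {1,2,3,4,5,6,9}; box has {1,3,5,6,9} → only 8 remains.
(6,8) = 2: row 6 has {1,3,4,5,7,8}; col 8 has {1,5,6,7,8,9}; box has {1,3,5,6,8,9} → only 2 remains.
(7,2) = 6: row 7 has {1,2,9}; col 2 has {2,3,4,5,7,8,9}; box has {1,2,3} → only 6 remains.
(7,5) = 4: row 7 has {1,2,6,9}; col 5 has {2,3,5,6,7,8,9}; box has {2,5,6,7,9} → only 4 remains.
(7,8) = 3: row 7 has {1,2,4,6,9}; col 8 has {1,2,5,6,7,8,9}; box has {1,2,4,5,6,7,8,9} → only 3 remains.
(8,5) = 1: row 8 has {2,4,5,6,7}; col 5 has {2,3,4,5,6,7,8,9}; box has {2,4,5,6,7,9} → only 1 remains.
(9,1) = 4: row 9 has {1,2,3,5,6,7,8,9}; col 1 has {1,2,5,6}; box has {1,2,3,6}; anti-diagonal has {1,2,3,6,7,8,9} → only 4 remains.
(1,3) = 4: row 1 has {1,2,3,5,6,7,8,9}; col 3 has {1,3,7}; box has {1,2,3,5,6,7,8,9} → only 4 remains.
(4,3) = 8: row 4 has {1,2,4,5,6,9}; col 3 has {1,3,4,7}; box has {4,5,7} → only 8 remains.
(4,7) = 7: row 4 has {1,2,4,5,6,8,9}; col 7 has {1,2,3,4,5,6,8,9}; box has {1,2,3,5,6,8,9} → only 7 remains.
(5,2) = 1: row 5 has {3,5,6,7,8,9}; col 2 has {2,3,4,5,6,7,8,9}; box has {4,5,7,8} → only 1 remains.
(5,3) = 2: row 5 has {1,3,5,6,7,8,9}; col 3 has {1,3,4,7,8}; box has {1,4,5,7,8} → only 2 remains.
(5,8) = 4: row 5 has {1,2,3,5,6,7,8,9}; col 8 has {1,2,3,5,6,7,8,9}; box has {1,2,3,5,6,7,8,9} → only 4 remains.
(6,1) = 9: row 6 has {1,2,3,4,5,7,8}; col 1 has {1,2,4,5,6}; box has {1,2,4,5,7,8} → only 9 remains.
(6,3) = 6: row 6 has {1,2,3,4,5,7,8,9}; col 3 has {1,2,3,4,7,8}; box has {1,2,4,5,7,8,9} → only 6 remains.
(7,3) = 5: row 7 has {1,2,3,4,6,9}; col 3 has {1,2,3,4,6,7,8}; box has {1,2,3,4,6}; anti-diagonal has {1,2,3,4,6,7,8,9} → only 5 remains.
(7,4) = 8: row 7 has {1,2,3,4,5,6,9}; col 4 has {1,2,4,5,6,7,9}; box has {1,2,4,5,6,7,9} → only 8 remains.
(8,1) = 8: row 8 has {1,2,4,5,6,7}; col 1 has {1,2,4,5,6,9}; box has {1,2,3,4,5,6} → only 8 remains.
(8,3) = 9: row 8 has {1,2,4,5,6,7,8}; col 3 has {1,2,3,4,5,6,7,8}; box has {1,2,3,4,5,6,8} → only 9 remains.
(8,4) = 3: row 8 has {1,2,4,5,6,7,8,9}; col 4 has {1,2,4,5,6,7,8,9}; box has {1,2,4,5,6,7,8,9} → only 3 remains.
(4,1) = 3: row 4 has {1,2,4,5,6,7,8,9}; col 1 has {1,2,4,5,6,8,9}; box has {1,2,4,5,6,7,8,9} → only 3 remains.
(7,1) = 7: row 7 has {1,2,3,4,5,6,8,9}; col 1 has {1,2,3,4,5,6,8,9}; box has {1,2,3,4,5,6,8,9} → only 7 remains.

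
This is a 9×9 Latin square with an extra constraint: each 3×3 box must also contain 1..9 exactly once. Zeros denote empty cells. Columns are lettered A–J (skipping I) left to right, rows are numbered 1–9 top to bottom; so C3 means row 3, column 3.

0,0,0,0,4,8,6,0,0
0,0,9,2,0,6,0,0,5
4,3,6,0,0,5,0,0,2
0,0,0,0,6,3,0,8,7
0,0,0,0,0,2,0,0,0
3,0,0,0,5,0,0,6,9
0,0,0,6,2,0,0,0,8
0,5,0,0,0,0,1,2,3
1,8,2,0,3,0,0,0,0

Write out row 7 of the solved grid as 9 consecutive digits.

J1 = 1 (sole candidate).
J5 = 4 (sole candidate).
G6 = 2 (sole candidate).
J9 = 6 (sole candidate).
G4 = 5 (sole candidate).
G5 = 3 (sole candidate).
H5 = 1 (sole candidate).
H2 = 3 (hidden single in row 2).
D1 = 3 (hidden single in row 1).
H1 = 9 (hidden single in row 1).
H3 = 7 (sole candidate).
G3 = 8 (sole candidate).
G2 = 4 (sole candidate).
A2 = 8 (hidden single in row 2).
F7 = 1: in row 7, 1 can only go here (every other open cell in that row sees a 1).
C7 = 3: in row 7, 3 can only go here (every other open cell in that row sees a 3).
H7 = 5: in row 7, 5 can only go here (every other open cell in that row sees a 5).
H9 = 4 (sole candidate).
B7 = 4: in row 7, 4 can only go here (every other open cell in that row sees a 4).
C8 = 7 (sole candidate).
C1 = 5 (sole candidate).
C5 = 8 (sole candidate).
A7 = 9: row 7 has {1,2,3,4,5,6,8}; col 1 has {1,3,4,8}; box has {1,2,3,4,5,7,8} → only 9 remains.
G7 = 7: row 7 has {1,2,3,4,5,6,8,9}; col 7 has {1,2,3,4,5,6,8}; box has {1,2,3,4,5,6,8} → only 7 remains.

943621758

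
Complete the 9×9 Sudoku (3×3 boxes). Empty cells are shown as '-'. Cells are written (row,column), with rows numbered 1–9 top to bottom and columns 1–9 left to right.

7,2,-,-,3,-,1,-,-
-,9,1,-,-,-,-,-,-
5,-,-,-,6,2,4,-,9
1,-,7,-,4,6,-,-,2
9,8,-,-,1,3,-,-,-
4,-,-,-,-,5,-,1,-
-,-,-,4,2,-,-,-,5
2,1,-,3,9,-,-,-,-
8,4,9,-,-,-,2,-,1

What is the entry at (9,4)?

(3,2) = 3: row 3 has {2,4,5,6,9}; col 2 has {1,2,4,8,9}; box has {1,2,5,7,9} → only 3 remains.
(3,3) = 8: row 3 has {2,3,4,5,6,9}; col 3 has {1,7,9}; box has {1,2,3,5,7,9} → only 8 remains.
(3,8) = 7: row 3 has {2,3,4,5,6,8,9}; col 8 has {1}; box has {1,4,9} → only 7 remains.
(4,2) = 5: row 4 has {1,2,4,6,7}; col 2 has {1,2,3,4,8,9}; box has {1,4,7,8,9} → only 5 remains.
(6,2) = 6: row 6 has {1,4,5}; col 2 has {1,2,3,4,5,8,9}; box has {1,4,5,7,8,9} → only 6 remains.
(7,2) = 7: row 7 has {2,4,5}; col 2 has {1,2,3,4,5,6,8,9}; box has {1,2,4,8,9} → only 7 remains.
(9,6) = 7: row 9 has {1,2,4,8,9}; col 6 has {2,3,5,6}; box has {2,3,4,9} → only 7 remains.
(2,1) = 6: row 2 has {1,9}; col 1 has {1,2,4,5,7,8,9}; box has {1,2,3,5,7,8,9} → only 6 remains.
(3,4) = 1: row 3 has {2,3,4,5,6,7,8,9}; col 4 has {3,4}; box has {2,3,6} → only 1 remains.
(5,3) = 2: row 5 has {1,3,8,9}; col 3 has {1,7,8,9}; box has {1,4,5,6,7,8,9} → only 2 remains.
(5,4) = 7: row 5 has {1,2,3,8,9}; col 4 has {1,3,4}; box has {1,3,4,5,6} → only 7 remains.
(6,3) = 3: row 6 has {1,4,5,6}; col 3 has {1,2,7,8,9}; box has {1,2,4,5,6,7,8,9} → only 3 remains.
(6,5) = 8: row 6 has {1,3,4,5,6}; col 5 has {1,2,3,4,6,9}; box has {1,3,4,5,6,7} → only 8 remains.
(6,9) = 7: row 6 has {1,3,4,5,6,8}; col 9 has {1,2,5,9}; box has {1,2} → only 7 remains.
(7,1) = 3: row 7 has {2,4,5,7}; col 1 has {1,2,4,5,6,7,8,9}; box has {1,2,4,7,8,9} → only 3 remains.
(7,3) = 6: row 7 has {2,3,4,5,7}; col 3 has {1,2,3,7,8,9}; box has {1,2,3,4,7,8,9} → only 6 remains.
(8,3) = 5: row 8 has {1,2,3,9}; col 3 has {1,2,3,6,7,8,9}; box has {1,2,3,4,6,7,8,9} → only 5 remains.
(8,6) = 8: row 8 has {1,2,3,5,9}; col 6 has {2,3,5,6,7}; box has {2,3,4,7,9} → only 8 remains.
(9,5) = 5: row 9 has {1,2,4,7,8,9}; col 5 has {1,2,3,4,6,8,9}; box has {2,3,4,7,8,9} → only 5 remains.
(1,3) = 4: row 1 has {1,2,3,7}; col 3 has {1,2,3,5,6,7,8,9}; box has {1,2,3,5,6,7,8,9} → only 4 remains.
(1,6) = 9: row 1 has {1,2,3,4,7}; col 6 has {2,3,5,6,7,8}; box has {1,2,3,6} → only 9 remains.
(2,5) = 7: row 2 has {1,6,9}; col 5 has {1,2,3,4,5,6,8,9}; box has {1,2,3,6,9} → only 7 remains.
(2,6) = 4: row 2 has {1,6,7,9}; col 6 has {2,3,5,6,7,8,9}; box has {1,2,3,6,7,9} → only 4 remains.
(4,4) = 9: row 4 has {1,2,4,5,6,7}; col 4 has {1,3,4,7}; box has {1,3,4,5,6,7,8} → only 9 remains.
(6,4) = 2: row 6 has {1,3,4,5,6,7,8}; col 4 has {1,3,4,7,9}; box has {1,3,4,5,6,7,8,9} → only 2 remains.
(6,7) = 9: row 6 has {1,2,3,4,5,6,7,8}; col 7 has {1,2,4}; box has {1,2,7} → only 9 remains.
(7,6) = 1: row 7 has {2,3,4,5,6,7}; col 6 has {2,3,4,5,6,7,8,9}; box has {2,3,4,5,7,8,9} → only 1 remains.
(7,7) = 8: row 7 has {1,2,3,4,5,6,7}; col 7 has {1,2,4,9}; box has {1,2,5} → only 8 remains.
(7,8) = 9: row 7 has {1,2,3,4,5,6,7,8}; col 8 has {1,7}; box has {1,2,5,8} → only 9 remains.
(9,4) = 6: row 9 has {1,2,4,5,7,8,9}; col 4 has {1,2,3,4,7,9}; box has {1,2,3,4,5,7,8,9} → only 6 remains.

6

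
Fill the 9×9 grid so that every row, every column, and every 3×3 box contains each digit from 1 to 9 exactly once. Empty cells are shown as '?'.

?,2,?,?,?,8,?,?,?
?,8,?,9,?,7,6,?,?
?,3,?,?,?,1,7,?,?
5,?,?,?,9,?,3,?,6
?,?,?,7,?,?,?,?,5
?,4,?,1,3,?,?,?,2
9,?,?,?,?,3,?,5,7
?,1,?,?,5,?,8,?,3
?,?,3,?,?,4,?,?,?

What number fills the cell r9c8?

6

r4c2 = 7: row 4 has {3,5,6,9}; col 2 has {1,2,3,4,8}; box has {4,5} → only 7 remains.
r4c6 = 2: row 4 has {3,5,6,7,9}; col 6 has {1,3,4,7,8}; box has {1,3,7,9} → only 2 remains.
r5c6 = 6: row 5 has {5,7}; col 6 has {1,2,3,4,7,8}; box has {1,2,3,7,9} → only 6 remains.
r6c6 = 5: row 6 has {1,2,3,4}; col 6 has {1,2,3,4,6,7,8}; box has {1,2,3,6,7,9} → only 5 remains.
r6c7 = 9: row 6 has {1,2,3,4,5}; col 7 has {3,6,7,8}; box has {2,3,5,6} → only 9 remains.
r7c2 = 6: row 7 has {3,5,7,9}; col 2 has {1,2,3,4,7,8}; box has {1,3,9} → only 6 remains.
r8c6 = 9: row 8 has {1,3,5,8}; col 6 has {1,2,3,4,5,6,7,8}; box has {3,4,5} → only 9 remains.
r9c2 = 5: row 9 has {3,4}; col 2 has {1,2,3,4,6,7,8}; box has {1,3,6,9} → only 5 remains.
r5c2 = 9: row 5 has {5,6,7}; col 2 has {1,2,3,4,5,6,7,8}; box has {4,5,7} → only 9 remains.
r2c8 = 3: in row 2, 3 can only go here (every other open cell in that row sees a 3).
r2c3 = 5: in row 2, 5 can only go here (every other open cell in that row sees a 5).
r1c4 = 3: in row 1, 3 can only go here (every other open cell in that row sees a 3).
r1c7 = 5: in row 1, 5 can only go here (every other open cell in that row sees a 5).
r2c5 = 2: in row 2, 2 can only go here (every other open cell in that row sees a 2).
r3c8 = 2: in row 3, 2 can only go here (every other open cell in that row sees a 2).
r3c4 = 5: in row 3, 5 can only go here (every other open cell in that row sees a 5).
r3c9 = 8: in row 3, 8 can only go here (every other open cell in that row sees an 8).
r3c3 = 9: in row 3, 9 can only go here (every other open cell in that row sees a 9).
r5c1 = 3: in row 5, 3 can only go here (every other open cell in that row sees a 3).
r5c3 = 2: in row 5, 2 can only go here (every other open cell in that row sees a 2).
r6c8 = 7: in row 6, 7 can only go here (every other open cell in that row sees a 7).
r4c4 = 4: in column 4, 4 can only go here (every other open cell in that column sees a 4).
r5c5 = 8: row 5 has {2,3,5,6,7,9}; col 5 has {2,3,5,9}; box has {1,2,3,4,5,6,7,9} → only 8 remains.
r7c5 = 1: row 7 has {3,5,6,7,9}; col 5 has {2,3,5,8,9}; box has {3,4,5,9} → only 1 remains.
r9c5 = 7: in column 5, 7 can only go here (every other open cell in that column sees a 7).
r4c8 = 8: in column 8, 8 can only go here (every other open cell in that column sees an 8).
r4c3 = 1: row 4 has {2,3,4,5,6,7,8,9}; col 3 has {2,3,5,9}; box has {2,3,4,5,7,9} → only 1 remains.
Singles propagation stalls before the target is settled. Branch on r5c7 (candidates {1,4}).
  Try r5c7 = 1: this forces r5c8=4, r8c8=6, r9c7=2, r7c7=4, r8c4=2; then row 7 has no cell left for 2 — contradiction.
So r5c7 = 4.
r5c8 = 1 (sole candidate).
r7c7 = 2 (sole candidate).
r9c7 = 1 (sole candidate).
r9c9 = 9 (sole candidate).
r7c4 = 8 (sole candidate).
r9c8 = 6: row 9 has {1,3,4,5,7,9}; col 8 has {1,2,3,5,7,8}; box has {1,2,3,5,7,8,9} → only 6 remains.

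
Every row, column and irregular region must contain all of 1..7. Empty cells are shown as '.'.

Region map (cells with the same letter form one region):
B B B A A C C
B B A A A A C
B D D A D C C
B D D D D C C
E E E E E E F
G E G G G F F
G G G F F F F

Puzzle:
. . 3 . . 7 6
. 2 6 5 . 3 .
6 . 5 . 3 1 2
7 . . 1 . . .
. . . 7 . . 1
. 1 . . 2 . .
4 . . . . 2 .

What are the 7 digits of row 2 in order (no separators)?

1265734

row 2, column 1 = 1: row 2 has {2,3,5,6}; col 1 has {4,6,7}; region has {2,3,6,7} → only 1 remains.
row 2, column 7 = 4: row 2 has {1,2,3,5,6}; col 7 has {1,2,6}; region has {1,2,6,7} → only 4 remains.
row 3, column 4 = 4: row 3 has {1,2,3,5,6}; col 4 has {1,5,7}; region has {3,5,6} → only 4 remains.
row 4, column 6 = 5: row 4 has {1,7}; col 6 has {1,2,3,7}; region has {1,2,4,6,7} → only 5 remains.
row 4, column 7 = 3: row 4 has {1,5,7}; col 7 has {1,2,4,6}; region has {1,2,4,5,6,7} → only 3 remains.
row 6, column 3 = 7: row 6 has {1,2}; col 3 has {3,5,6}; region has {2,4} → only 7 remains.
row 6, column 7 = 5: row 6 has {1,2,7}; col 7 has {1,2,3,4,6}; region has {1,2} → only 5 remains.
row 7, column 3 = 1: row 7 has {2,4}; col 3 has {3,5,6,7}; region has {2,4,7} → only 1 remains.
row 7, column 7 = 7: row 7 has {1,2,4}; col 7 has {1,2,3,4,5,6}; region has {1,2,5} → only 7 remains.
row 1, column 1 = 5: row 1 has {3,6,7}; col 1 has {1,4,6,7}; region has {1,2,3,6,7} → only 5 remains.
row 1, column 2 = 4: row 1 has {3,5,6,7}; col 2 has {1,2}; region has {1,2,3,5,6,7} → only 4 remains.
row 1, column 4 = 2: row 1 has {3,4,5,6,7}; col 4 has {1,4,5,7}; region has {3,4,5,6} → only 2 remains.
row 1, column 5 = 1: row 1 has {2,3,4,5,6,7}; col 5 has {2,3}; region has {2,3,4,5,6} → only 1 remains.
row 2, column 5 = 7: row 2 has {1,2,3,4,5,6}; col 5 has {1,2,3}; region has {1,2,3,4,5,6} → only 7 remains.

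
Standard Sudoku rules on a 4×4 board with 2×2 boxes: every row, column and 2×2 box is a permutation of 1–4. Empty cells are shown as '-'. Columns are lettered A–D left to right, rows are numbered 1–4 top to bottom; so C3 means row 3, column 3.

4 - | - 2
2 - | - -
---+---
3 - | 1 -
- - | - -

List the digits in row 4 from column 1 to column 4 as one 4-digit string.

C1 = 3: row 1 has {2,4}; col 3 has {1}; box has {2} → only 3 remains.
C2 = 4: row 2 has {2}; col 3 has {1,3}; box has {2,3} → only 4 remains.
D2 = 1: row 2 has {2,4}; col 4 has {2}; box has {2,3,4} → only 1 remains.
D3 = 4: row 3 has {1,3}; col 4 has {1,2}; box has {1} → only 4 remains.
A4 = 1: row 4 has {}; col 1 has {2,3,4}; box has {3} → only 1 remains.
C4 = 2: row 4 has {1}; col 3 has {1,3,4}; box has {1,4} → only 2 remains.
D4 = 3: row 4 has {1,2}; col 4 has {1,2,4}; box has {1,2,4} → only 3 remains.
B1 = 1: row 1 has {2,3,4}; col 2 has {}; box has {2,4} → only 1 remains.
B2 = 3: row 2 has {1,2,4}; col 2 has {1}; box has {1,2,4} → only 3 remains.
B3 = 2: row 3 has {1,3,4}; col 2 has {1,3}; box has {1,3} → only 2 remains.
B4 = 4: row 4 has {1,2,3}; col 2 has {1,2,3}; box has {1,2,3} → only 4 remains.

1423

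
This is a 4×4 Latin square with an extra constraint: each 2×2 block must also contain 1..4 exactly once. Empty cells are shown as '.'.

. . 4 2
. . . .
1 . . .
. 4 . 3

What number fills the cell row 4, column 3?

1

row 1, column 1 = 3 (sole candidate).
row 1, column 2 = 1 (sole candidate).
row 2, column 2 = 2 (sole candidate).
row 2, column 4 = 1 (sole candidate).
row 3, column 2 = 3 (sole candidate).
row 3, column 3 = 2 (sole candidate).
row 3, column 4 = 4 (sole candidate).
row 4, column 1 = 2 (sole candidate).
row 4, column 3 = 1: row 4 has {2,3,4}; col 3 has {2,4}; box has {2,3,4} → only 1 remains.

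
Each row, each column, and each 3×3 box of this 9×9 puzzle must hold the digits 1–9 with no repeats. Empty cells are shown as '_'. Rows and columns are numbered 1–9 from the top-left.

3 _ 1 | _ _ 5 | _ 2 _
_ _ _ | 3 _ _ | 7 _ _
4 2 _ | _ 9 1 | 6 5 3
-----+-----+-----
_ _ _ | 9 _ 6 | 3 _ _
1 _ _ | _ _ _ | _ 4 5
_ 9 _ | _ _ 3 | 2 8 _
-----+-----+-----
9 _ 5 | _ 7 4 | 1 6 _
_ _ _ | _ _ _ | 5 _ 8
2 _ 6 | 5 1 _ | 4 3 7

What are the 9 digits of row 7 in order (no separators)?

935874162

row 4, column 9 = 1: row 4 has {3,6,9}; col 9 has {3,5,7,8}; box has {2,3,4,5,8} → only 1 remains.
row 5, column 7 = 9: row 5 has {1,4,5}; col 7 has {1,2,3,4,5,6,7}; box has {1,2,3,4,5,8} → only 9 remains.
row 6, column 9 = 6: row 6 has {2,3,8,9}; col 9 has {1,3,5,7,8}; box has {1,2,3,4,5,8,9} → only 6 remains.
row 7, column 9 = 2: row 7 has {1,4,5,6,7,9}; col 9 has {1,3,5,6,7,8}; box has {1,3,4,5,6,7,8} → only 2 remains.
row 8, column 1 = 7: row 8 has {5,8}; col 1 has {1,2,3,4,9}; box has {2,5,6,9} → only 7 remains.
row 8, column 8 = 9: row 8 has {5,7,8}; col 8 has {2,3,4,5,6,8}; box has {1,2,3,4,5,6,7,8} → only 9 remains.
row 9, column 2 = 8: row 9 has {1,2,3,4,5,6,7}; col 2 has {2,9}; box has {2,5,6,7,9} → only 8 remains.
row 9, column 6 = 9: row 9 has {1,2,3,4,5,6,7,8}; col 6 has {1,3,4,5,6}; box has {1,4,5,7} → only 9 remains.
row 1, column 7 = 8: row 1 has {1,2,3,5}; col 7 has {1,2,3,4,5,6,7,9}; box has {2,3,5,6,7} → only 8 remains.
row 2, column 8 = 1: row 2 has {3,7}; col 8 has {2,3,4,5,6,8,9}; box has {2,3,5,6,7,8} → only 1 remains.
row 4, column 8 = 7: row 4 has {1,3,6,9}; col 8 has {1,2,3,4,5,6,8,9}; box has {1,2,3,4,5,6,8,9} → only 7 remains.
row 6, column 1 = 5: row 6 has {2,3,6,8,9}; col 1 has {1,2,3,4,7,9}; box has {1,9} → only 5 remains.
row 6, column 5 = 4: row 6 has {2,3,5,6,8,9}; col 5 has {1,7,9}; box has {3,6,9} → only 4 remains.
row 7, column 2 = 3: row 7 has {1,2,4,5,6,7,9}; col 2 has {2,8,9}; box has {2,5,6,7,8,9} → only 3 remains.
row 7, column 4 = 8: row 7 has {1,2,3,4,5,6,7,9}; col 4 has {3,5,9}; box has {1,4,5,7,9} → only 8 remains.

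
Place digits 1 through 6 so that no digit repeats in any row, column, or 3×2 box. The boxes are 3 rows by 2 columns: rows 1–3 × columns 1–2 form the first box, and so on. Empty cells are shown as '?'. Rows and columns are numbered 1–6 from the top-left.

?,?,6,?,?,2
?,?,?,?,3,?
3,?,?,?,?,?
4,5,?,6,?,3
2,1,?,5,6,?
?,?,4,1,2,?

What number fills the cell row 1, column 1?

1

row 1, column 2 = 4 (sole candidate).
row 1, column 4 = 3 (sole candidate).
row 4, column 3 = 2 (sole candidate).
row 4, column 5 = 1 (sole candidate).
row 5, column 3 = 3 (sole candidate).
row 5, column 6 = 4 (sole candidate).
row 6, column 1 = 6 (sole candidate).
row 6, column 2 = 3 (sole candidate).
row 6, column 6 = 5 (sole candidate).
row 1, column 5 = 5 (sole candidate).
row 3, column 5 = 4 (sole candidate).
row 1, column 1 = 1: row 1 has {2,3,4,5,6}; col 1 has {2,3,4,6}; box has {3,4} → only 1 remains.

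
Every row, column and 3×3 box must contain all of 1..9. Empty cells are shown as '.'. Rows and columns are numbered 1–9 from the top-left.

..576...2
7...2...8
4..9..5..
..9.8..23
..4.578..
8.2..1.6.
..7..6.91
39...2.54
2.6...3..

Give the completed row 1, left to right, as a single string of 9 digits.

r4c6 = 4: row 4 has {2,3,8,9}; col 6 has {1,2,6,7}; box has {1,5,7,8} → only 4 remains.
r5c8 = 1: row 5 has {4,5,7,8}; col 8 has {2,5,6,9}; box has {2,3,6,8} → only 1 remains.
r5c9 = 9: row 5 has {1,4,5,7,8}; col 9 has {1,2,3,4,8}; box has {1,2,3,6,8} → only 9 remains.
r6c4 = 3: row 6 has {1,2,6,8}; col 4 has {7,9}; box has {1,4,5,7,8} → only 3 remains.
r6c5 = 9: row 6 has {1,2,3,6,8}; col 5 has {2,5,6,8}; box has {1,3,4,5,7,8} → only 9 remains.
r7c1 = 5: row 7 has {1,6,7,9}; col 1 has {2,3,4,7,8}; box has {2,3,6,7,9} → only 5 remains.
r7c7 = 2: row 7 has {1,5,6,7,9}; col 7 has {3,5,8}; box has {1,3,4,5,9} → only 2 remains.
r9c9 = 7: row 9 has {2,3,6}; col 9 has {1,2,3,4,8,9}; box has {1,2,3,4,5,9} → only 7 remains.
r3c9 = 6: row 3 has {4,5,9}; col 9 has {1,2,3,4,7,8,9}; box has {2,5,8} → only 6 remains.
r4c4 = 6: row 4 has {2,3,4,8,9}; col 4 has {3,7,9}; box has {1,3,4,5,7,8,9} → only 6 remains.
r4c7 = 7: row 4 has {2,3,4,6,8,9}; col 7 has {2,3,5,8}; box has {1,2,3,6,8,9} → only 7 remains.
r5c1 = 6: row 5 has {1,4,5,7,8,9}; col 1 has {2,3,4,5,7,8}; box has {2,4,8,9} → only 6 remains.
r5c2 = 3: row 5 has {1,4,5,6,7,8,9}; col 2 has {9}; box has {2,4,6,8,9} → only 3 remains.
r5c4 = 2: row 5 has {1,3,4,5,6,7,8,9}; col 4 has {3,6,7,9}; box has {1,3,4,5,6,7,8,9} → only 2 remains.
r6c7 = 4: row 6 has {1,2,3,6,8,9}; col 7 has {2,3,5,7,8}; box has {1,2,3,6,7,8,9} → only 4 remains.
r6c9 = 5: row 6 has {1,2,3,4,6,8,9}; col 9 has {1,2,3,4,6,7,8,9}; box has {1,2,3,4,6,7,8,9} → only 5 remains.
r8c7 = 6: row 8 has {2,3,4,5,9}; col 7 has {2,3,4,5,7,8}; box has {1,2,3,4,5,7,9} → only 6 remains.
r9c8 = 8: row 9 has {2,3,6,7}; col 8 has {1,2,5,6,9}; box has {1,2,3,4,5,6,7,9} → only 8 remains.
r4c1 = 1: row 4 has {2,3,4,6,7,8,9}; col 1 has {2,3,4,5,6,7,8}; box has {2,3,4,6,8,9} → only 1 remains.
r4c2 = 5: row 4 has {1,2,3,4,6,7,8,9}; col 2 has {3,9}; box has {1,2,3,4,6,8,9} → only 5 remains.
r6c2 = 7: row 6 has {1,2,3,4,5,6,8,9}; col 2 has {3,5,9}; box has {1,2,3,4,5,6,8,9} → only 7 remains.
r1c1 = 9: row 1 has {2,5,6,7}; col 1 has {1,2,3,4,5,6,7,8}; box has {4,5,7} → only 9 remains.
r1c7 = 1: row 1 has {2,5,6,7,9}; col 7 has {2,3,4,5,6,7,8}; box has {2,5,6,8} → only 1 remains.
r2c7 = 9: row 2 has {2,7,8}; col 7 has {1,2,3,4,5,6,7,8}; box has {1,2,5,6,8} → only 9 remains.
r1c2 = 8: row 1 has {1,2,5,6,7,9}; col 2 has {3,5,7,9}; box has {4,5,7,9} → only 8 remains.
r1c6 = 3: row 1 has {1,2,5,6,7,8,9}; col 6 has {1,2,4,6,7}; box has {2,6,7,9} → only 3 remains.
r1c8 = 4: row 1 has {1,2,3,5,6,7,8,9}; col 8 has {1,2,5,6,8,9}; box has {1,2,5,6,8,9} → only 4 remains.

985763142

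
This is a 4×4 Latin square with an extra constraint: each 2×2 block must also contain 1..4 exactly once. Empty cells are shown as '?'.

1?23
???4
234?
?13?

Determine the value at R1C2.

4

R1C2 = 4: row 1 has {1,2,3}; col 2 has {1,3}; box has {1} → only 4 remains.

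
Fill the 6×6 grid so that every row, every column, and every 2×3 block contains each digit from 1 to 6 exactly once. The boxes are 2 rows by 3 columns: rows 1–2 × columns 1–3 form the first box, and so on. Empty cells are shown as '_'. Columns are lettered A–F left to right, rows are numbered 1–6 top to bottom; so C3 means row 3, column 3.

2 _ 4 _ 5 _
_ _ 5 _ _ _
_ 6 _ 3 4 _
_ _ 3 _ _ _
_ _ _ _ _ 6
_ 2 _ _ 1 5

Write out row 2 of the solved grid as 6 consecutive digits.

635124

C5 = 1 (sole candidate).
C6 = 6 (sole candidate).
D6 = 4 (sole candidate).
C3 = 2 (sole candidate).
F3 = 1 (sole candidate).
F4 = 2 (sole candidate).
D5 = 2 (sole candidate).
E5 = 3 (sole candidate).
A6 = 3 (sole candidate).
F1 = 3 (sole candidate).
F2 = 4: row 2 has {5}; col 6 has {1,2,3,5,6}; box has {3,5} → only 4 remains.
A3 = 5 (sole candidate).
E4 = 6 (sole candidate).
A5 = 4 (sole candidate).
B5 = 5 (sole candidate).
B1 = 1 (sole candidate).
D1 = 6 (sole candidate).
A2 = 6: row 2 has {4,5}; col 1 has {2,3,4,5}; box has {1,2,4,5} → only 6 remains.
B2 = 3: row 2 has {4,5,6}; col 2 has {1,2,5,6}; box has {1,2,4,5,6} → only 3 remains.
D2 = 1: row 2 has {3,4,5,6}; col 4 has {2,3,4,6}; box has {3,4,5,6} → only 1 remains.
E2 = 2: row 2 has {1,3,4,5,6}; col 5 has {1,3,4,5,6}; box has {1,3,4,5,6} → only 2 remains.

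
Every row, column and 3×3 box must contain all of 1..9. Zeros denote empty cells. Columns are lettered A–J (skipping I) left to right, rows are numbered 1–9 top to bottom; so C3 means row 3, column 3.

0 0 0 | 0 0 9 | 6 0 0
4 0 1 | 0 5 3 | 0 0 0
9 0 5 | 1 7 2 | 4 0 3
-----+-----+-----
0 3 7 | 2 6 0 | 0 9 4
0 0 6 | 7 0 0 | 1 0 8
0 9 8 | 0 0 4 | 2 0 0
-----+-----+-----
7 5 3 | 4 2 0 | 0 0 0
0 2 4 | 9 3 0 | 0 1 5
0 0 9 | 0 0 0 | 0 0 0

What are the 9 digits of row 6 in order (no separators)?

C1 = 2 (sole candidate).
D1 = 8 (sole candidate).
E1 = 4 (sole candidate).
D2 = 6 (sole candidate).
H3 = 8 (sole candidate).
G4 = 5 (sole candidate).
B5 = 4 (sole candidate).
E5 = 9 (sole candidate).
F5 = 5 (sole candidate).
H5 = 3 (sole candidate).
D6 = 3: row 6 has {2,4,8,9}; col 4 has {1,2,4,6,7,8,9}; box has {2,4,5,6,7,9} → only 3 remains.
E6 = 1: row 6 has {2,3,4,8,9}; col 5 has {2,3,4,5,6,7,9}; box has {2,3,4,5,6,7,9} → only 1 remains.
H7 = 6 (sole candidate).
J7 = 9 (sole candidate).
D9 = 5 (sole candidate).
E9 = 8 (sole candidate).
A1 = 3 (sole candidate).
B1 = 7 (sole candidate).
H1 = 5 (sole candidate).
J1 = 1 (sole candidate).
B2 = 8 (sole candidate).
B3 = 6 (sole candidate).
A4 = 1 (sole candidate).
F4 = 8 (sole candidate).
A5 = 2 (sole candidate).
A6 = 5: row 6 has {1,2,3,4,8,9}; col 1 has {1,2,3,4,7,9}; box has {1,2,3,4,6,7,8,9} → only 5 remains.
H6 = 7: row 6 has {1,2,3,4,5,8,9}; col 8 has {1,3,5,6,8,9}; box has {1,2,3,4,5,8,9} → only 7 remains.
J6 = 6: row 6 has {1,2,3,4,5,7,8,9}; col 9 has {1,3,4,5,8,9}; box has {1,2,3,4,5,7,8,9} → only 6 remains.

598314276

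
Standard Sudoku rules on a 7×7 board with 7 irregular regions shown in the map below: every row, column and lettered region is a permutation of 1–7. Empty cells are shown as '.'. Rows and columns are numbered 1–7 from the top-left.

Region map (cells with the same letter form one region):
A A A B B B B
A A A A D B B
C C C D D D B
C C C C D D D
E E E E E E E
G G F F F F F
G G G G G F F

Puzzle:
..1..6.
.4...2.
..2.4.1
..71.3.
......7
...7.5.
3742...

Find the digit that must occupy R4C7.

2

R3C6 = 7 (sole candidate).
R7C6 = 1 (sole candidate).
R7C7 = 6 (sole candidate).
R5C6 = 4 (sole candidate).
R6C3 = 3 (sole candidate).
R6C5 = 2 (sole candidate).
R6C7 = 4 (sole candidate).
R7C5 = 5 (sole candidate).
R4C5 = 6 (sole candidate).
R2C5 = 1 (sole candidate).
R3C4 = 5 (sole candidate).
R4C2 = 5 (sole candidate).
R4C7 = 2: row 4 has {1,3,5,6,7}; col 7 has {1,4,6,7}; region has {1,3,4,5,6,7} → only 2 remains.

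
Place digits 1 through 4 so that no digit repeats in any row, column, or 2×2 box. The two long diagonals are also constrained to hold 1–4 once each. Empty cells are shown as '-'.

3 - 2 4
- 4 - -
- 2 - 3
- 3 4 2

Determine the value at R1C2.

R1C2 = 1: row 1 has {2,3,4}; col 2 has {2,3,4}; box has {3,4} → only 1 remains.

1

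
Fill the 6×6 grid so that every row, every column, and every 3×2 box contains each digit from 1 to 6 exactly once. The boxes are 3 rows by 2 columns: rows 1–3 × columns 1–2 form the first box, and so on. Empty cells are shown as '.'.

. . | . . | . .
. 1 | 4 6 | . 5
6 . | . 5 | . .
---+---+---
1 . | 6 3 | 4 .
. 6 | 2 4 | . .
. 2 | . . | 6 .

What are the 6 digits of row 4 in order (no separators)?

r4c2 = 5: row 4 has {1,3,4,6}; col 2 has {1,2,6}; box has {1,2,6} → only 5 remains.
r4c6 = 2: row 4 has {1,3,4,5,6}; col 6 has {5}; box has {4,6} → only 2 remains.

156342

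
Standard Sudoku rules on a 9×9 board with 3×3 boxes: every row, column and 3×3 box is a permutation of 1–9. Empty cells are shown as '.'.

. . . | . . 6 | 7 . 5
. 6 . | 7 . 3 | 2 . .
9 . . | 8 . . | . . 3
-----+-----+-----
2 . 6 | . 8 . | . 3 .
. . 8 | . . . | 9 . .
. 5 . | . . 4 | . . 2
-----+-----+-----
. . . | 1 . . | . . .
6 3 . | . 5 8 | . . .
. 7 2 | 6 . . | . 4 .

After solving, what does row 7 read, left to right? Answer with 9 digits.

R8C7 = 1: row 8 has {3,5,6,8}; col 7 has {2,7,9}; box has {4} → only 1 remains.
R9C6 = 9: row 9 has {2,4,6,7}; col 6 has {3,4,6,8}; box has {1,5,6,8} → only 9 remains.
R9C9 = 8: row 9 has {2,4,6,7,9}; col 9 has {2,3,5}; box has {1,4} → only 8 remains.
R9C5 = 3: row 9 has {2,4,6,7,8,9}; col 5 has {5,8}; box has {1,5,6,8,9} → only 3 remains.
R9C7 = 5: row 9 has {2,3,4,6,7,8,9}; col 7 has {1,2,7,9}; box has {1,4,8} → only 5 remains.
R4C7 = 4: row 4 has {2,3,6,8}; col 7 has {1,2,5,7,9}; box has {2,3,9} → only 4 remains.
R9C1 = 1: row 9 has {2,3,4,5,6,7,8,9}; col 1 has {2,6,9}; box has {2,3,6,7} → only 1 remains.
R3C7 = 6: row 3 has {3,8,9}; col 7 has {1,2,4,5,7,9}; box has {2,3,5,7} → only 6 remains.
R3C8 = 1: row 3 has {3,6,8,9}; col 8 has {3,4}; box has {2,3,5,6,7} → only 1 remains.
R6C7 = 8: row 6 has {2,4,5}; col 7 has {1,2,4,5,6,7,9}; box has {2,3,4,9} → only 8 remains.
R7C7 = 3: row 7 has {1}; col 7 has {1,2,4,5,6,7,8,9}; box has {1,4,5,8} → only 3 remains.
R3C3 = 7: in row 3, 7 can only go here (every other open cell in that row sees a 7).
R3C6 = 5: in row 3, 5 can only go here (every other open cell in that row sees a 5).
R4C4 = 5: in row 4, 5 can only go here (every other open cell in that row sees a 5).
R4C2 = 9: in row 4, 9 can only go here (every other open cell in that row sees a 9).
R5C8 = 5: in row 5, 5 can only go here (every other open cell in that row sees a 5).
R2C9 = 4: in column 9, 4 can only go here (every other open cell in that column sees a 4).
Singles propagation stalls before every target cell is settled. Branch on R2C1 (candidates {5,8}).
  Try R2C1 = 5: this forces R2C3=1, R2C5=9, R2C8=8, R6C3=3, R6C4=9, R1C3=4, R1C4=2, R1C5=1; then row 6 has no cell left for 1 — contradiction.
So R2C1 = 8.
R2C8 = 9 (sole candidate).
R1C8 = 8 (sole candidate).
R2C5 = 1 (sole candidate).
R2C3 = 5 (sole candidate).
R6C3 = 1 (hidden single in row 6).
R5C2 = 4 (sole candidate).
R7C2 = 8: row 7 has {1,3}; col 2 has {3,4,5,6,7,9}; box has {1,2,3,6,7} → only 8 remains.
R3C2 = 2 (sole candidate).
R3C5 = 4 (sole candidate).
R1C2 = 1 (sole candidate).
R7C1 = 5: in row 7, 5 can only go here (every other open cell in that row sees a 5).
R7C3 = 4: in row 7, 4 can only go here (every other open cell in that row sees a 4).
R1C3 = 3 (sole candidate).
R8C3 = 9 (sole candidate).
R8C9 = 7 (sole candidate).
R1C1 = 4 (sole candidate).
R4C9 = 1 (sole candidate).
R5C9 = 6 (sole candidate).
R6C8 = 7 (sole candidate).
R7C9 = 9: row 7 has {1,3,4,5,8}; col 9 has {1,2,3,4,5,6,7,8}; box has {1,3,4,5,7,8} → only 9 remains.
R8C8 = 2 (sole candidate).
R4C6 = 7 (sole candidate).
R5C5 = 2 (sole candidate).
R5C6 = 1 (sole candidate).
R6C1 = 3 (sole candidate).
R6C4 = 9 (sole candidate).
R6C5 = 6 (sole candidate).
R7C5 = 7: row 7 has {1,3,4,5,8,9}; col 5 has {1,2,3,4,5,6,8}; box has {1,3,5,6,8,9} → only 7 remains.
R7C6 = 2: row 7 has {1,3,4,5,7,8,9}; col 6 has {1,3,4,5,6,7,8,9}; box has {1,3,5,6,7,8,9} → only 2 remains.
R7C8 = 6: row 7 has {1,2,3,4,5,7,8,9}; col 8 has {1,2,3,4,5,7,8,9}; box has {1,2,3,4,5,7,8,9} → only 6 remains.

584172369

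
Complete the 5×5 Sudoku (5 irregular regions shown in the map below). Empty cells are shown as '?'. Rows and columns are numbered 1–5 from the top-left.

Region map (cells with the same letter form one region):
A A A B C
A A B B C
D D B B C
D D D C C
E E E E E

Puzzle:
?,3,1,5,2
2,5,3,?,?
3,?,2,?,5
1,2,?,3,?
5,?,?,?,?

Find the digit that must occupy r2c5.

r1c1 = 4 (sole candidate).
r3c2 = 4 (sole candidate).
r3c4 = 1 (sole candidate).
r4c3 = 5 (sole candidate).
r4c5 = 4 (sole candidate).
r5c2 = 1 (sole candidate).
r5c3 = 4 (sole candidate).
r5c4 = 2 (sole candidate).
r5c5 = 3 (sole candidate).
r2c4 = 4 (sole candidate).
r2c5 = 1: row 2 has {2,3,4,5}; col 5 has {2,3,4,5}; region has {2,3,4,5} → only 1 remains.

1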